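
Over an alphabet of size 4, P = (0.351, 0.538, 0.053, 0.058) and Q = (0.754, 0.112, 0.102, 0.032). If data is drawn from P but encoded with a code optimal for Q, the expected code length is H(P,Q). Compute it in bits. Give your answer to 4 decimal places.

2.3048 bits

H(P,Q) = −Σ p·log₂ q.
  −0.351·log₂(0.754) = 0.14298
  −0.538·log₂(0.112) = 1.69923
  −0.053·log₂(0.102) = 0.17455
  −0.058·log₂(0.032) = 0.28802
H(P,Q) = 2.3048 bits.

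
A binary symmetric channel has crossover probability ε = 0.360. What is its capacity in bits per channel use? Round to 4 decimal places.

0.0573 bits

Binary symmetric channel: C = 1 − h₂(ε) where h₂ is the binary entropy function.
h₂(0.360) = −0.360·log₂0.360 − 0.640·log₂0.640 = 0.9427.
C = 1 − 0.9427 = 0.0573 bits per channel use.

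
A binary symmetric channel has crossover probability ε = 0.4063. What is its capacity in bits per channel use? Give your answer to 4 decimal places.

Binary symmetric channel: C = 1 − h₂(ε) where h₂ is the binary entropy function.
h₂(0.4063) = −0.4063·log₂0.4063 − 0.5937·log₂0.5937 = 0.9745.
C = 1 − 0.9745 = 0.0255 bits per channel use.

0.0255 bits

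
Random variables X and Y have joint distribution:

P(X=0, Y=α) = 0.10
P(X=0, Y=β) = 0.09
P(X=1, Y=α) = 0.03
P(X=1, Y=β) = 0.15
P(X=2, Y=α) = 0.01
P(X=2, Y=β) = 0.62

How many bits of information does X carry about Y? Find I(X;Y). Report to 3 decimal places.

0.204 bits

Marginals: p(X) = (0.1900, 0.1800, 0.6300), p(Y) = (0.1400, 0.8600).
I(X;Y) = Σ p(x,y)·log₂[p(x,y)/(p(x)p(y))].
  (0,α): 0.10·log₂(3.7594) = 0.1911
  (0,β): 0.09·log₂(0.5508) = -0.0774
  (1,α): 0.03·log₂(1.1905) = 0.0075
  (1,β): 0.15·log₂(0.9690) = -0.0068
  (2,α): 0.01·log₂(0.1134) = -0.0314
  (2,β): 0.62·log₂(1.1443) = 0.1206
Sum = 0.204 bits.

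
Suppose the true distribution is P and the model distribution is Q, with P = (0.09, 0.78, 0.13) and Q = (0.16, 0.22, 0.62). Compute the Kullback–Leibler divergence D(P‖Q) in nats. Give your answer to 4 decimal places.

0.7324 nats

D(P‖Q) = Σ p·ln(p/q).
  0.09·ln(0.09/0.16) = -0.05178
  0.78·ln(0.78/0.22) = 0.98722
  0.13·ln(0.13/0.62) = -0.20308
D(P‖Q) = 0.7324 nats.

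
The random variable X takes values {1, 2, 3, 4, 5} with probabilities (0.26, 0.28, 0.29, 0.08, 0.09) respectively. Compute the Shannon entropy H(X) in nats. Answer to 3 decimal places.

H(X) = −Σ p·ln p.
  −(0.26)·ln(0.26) = 0.3502
  −(0.28)·ln(0.28) = 0.3564
  −(0.29)·ln(0.29) = 0.3590
  −(0.08)·ln(0.08) = 0.2021
  −(0.09)·ln(0.09) = 0.2167
Sum: 0.3502 + 0.3564 + 0.3590 + 0.2021 + 0.2167 = 1.484 nats.

1.484 nats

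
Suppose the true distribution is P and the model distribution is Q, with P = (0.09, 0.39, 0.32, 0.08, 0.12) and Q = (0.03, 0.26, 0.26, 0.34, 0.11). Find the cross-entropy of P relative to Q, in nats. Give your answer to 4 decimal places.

H(P,Q) = −Σ p·ln q.
  −0.09·ln(0.03) = 0.31559
  −0.39·ln(0.26) = 0.52536
  −0.32·ln(0.26) = 0.43106
  −0.08·ln(0.34) = 0.08630
  −0.12·ln(0.11) = 0.26487
H(P,Q) = 1.6232 nats.

1.6232 nats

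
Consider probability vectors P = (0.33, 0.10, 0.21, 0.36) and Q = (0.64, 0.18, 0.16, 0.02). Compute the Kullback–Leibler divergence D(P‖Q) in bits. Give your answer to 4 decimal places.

D(P‖Q) = Σ p·log₂(p/q).
  0.33·log₂(0.33/0.64) = -0.31535
  0.10·log₂(0.10/0.18) = -0.08480
  0.21·log₂(0.21/0.16) = 0.08239
  0.36·log₂(0.36/0.02) = 1.50117
D(P‖Q) = 1.1834 bits.

1.1834 bits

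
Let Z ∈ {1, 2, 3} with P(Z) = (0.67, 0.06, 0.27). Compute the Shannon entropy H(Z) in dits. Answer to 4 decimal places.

H(Z) = −Σ p·log₁₀ p.
  −(0.67)·log₁₀(0.67) = 0.11653
  −(0.06)·log₁₀(0.06) = 0.07331
  −(0.27)·log₁₀(0.27) = 0.15353
Sum: 0.11653 + 0.07331 + 0.15353 = 0.3434 dits.

0.3434 dits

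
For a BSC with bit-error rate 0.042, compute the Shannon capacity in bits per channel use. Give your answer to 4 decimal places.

0.7486 bits

Binary symmetric channel: C = 1 − h₂(ε) where h₂ is the binary entropy function.
h₂(0.042) = −0.042·log₂0.042 − 0.958·log₂0.958 = 0.2514.
C = 1 − 0.2514 = 0.7486 bits per channel use.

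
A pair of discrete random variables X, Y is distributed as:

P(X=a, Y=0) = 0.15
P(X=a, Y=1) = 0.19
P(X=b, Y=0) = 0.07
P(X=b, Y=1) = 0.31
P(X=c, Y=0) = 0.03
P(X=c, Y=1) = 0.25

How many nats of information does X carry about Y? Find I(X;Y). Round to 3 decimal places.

0.052 nats

Marginals: p(X) = (0.3400, 0.3800, 0.2800), p(Y) = (0.2500, 0.7500).
I(X;Y) = H(X) + H(Y) − H(X,Y).
H(X) = 1.0909, H(Y) = 0.5623, H(X,Y) = 1.6011.
I(X;Y) = 1.0909 + 0.5623 − 1.6011 = 0.052 nats.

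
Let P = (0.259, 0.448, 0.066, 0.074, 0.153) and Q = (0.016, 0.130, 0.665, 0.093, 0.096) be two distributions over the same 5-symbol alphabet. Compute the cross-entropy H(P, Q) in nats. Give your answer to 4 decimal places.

2.5463 nats

H(P,Q) = −Σ p·ln q.
  −0.259·ln(0.016) = 1.07101
  −0.448·ln(0.130) = 0.91402
  −0.066·ln(0.665) = 0.02693
  −0.074·ln(0.093) = 0.17576
  −0.153·ln(0.096) = 0.35854
H(P,Q) = 2.5463 nats.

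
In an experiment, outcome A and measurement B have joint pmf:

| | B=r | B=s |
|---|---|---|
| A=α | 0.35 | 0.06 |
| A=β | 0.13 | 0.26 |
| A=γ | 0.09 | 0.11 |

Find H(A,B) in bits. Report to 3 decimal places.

H(A,B) = −Σ p(x,y)·log₂ p(x,y) over all 6 cells.
  cell (α,r): −0.35·log₂0.35 = 0.5301
  cell (α,s): −0.06·log₂0.06 = 0.2435
  cell (β,r): −0.13·log₂0.13 = 0.3826
  cell (β,s): −0.26·log₂0.26 = 0.5053
  cell (γ,r): −0.09·log₂0.09 = 0.3127
  cell (γ,s): −0.11·log₂0.11 = 0.3503
Sum = 2.325 bits.

2.325 bits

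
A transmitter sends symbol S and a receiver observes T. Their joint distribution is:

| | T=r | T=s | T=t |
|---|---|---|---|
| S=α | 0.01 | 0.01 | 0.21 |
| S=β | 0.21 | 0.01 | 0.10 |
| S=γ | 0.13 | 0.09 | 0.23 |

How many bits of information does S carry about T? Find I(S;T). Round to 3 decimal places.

0.232 bits

Marginals: p(S) = (0.2300, 0.3200, 0.4500), p(T) = (0.3500, 0.1100, 0.5400).
I(S;T) = H(S) + H(T) − H(S,T).
H(S) = 1.5321, H(T) = 1.3604, H(S,T) = 2.6601.
I(S;T) = 1.5321 + 1.3604 − 2.6601 = 0.232 bits.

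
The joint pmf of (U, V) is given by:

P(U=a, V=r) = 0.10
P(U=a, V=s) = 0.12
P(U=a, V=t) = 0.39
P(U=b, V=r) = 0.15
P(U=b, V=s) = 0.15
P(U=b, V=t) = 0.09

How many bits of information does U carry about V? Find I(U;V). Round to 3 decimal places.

0.120 bits

Marginals: p(U) = (0.6100, 0.3900), p(V) = (0.2500, 0.2700, 0.4800).
I(U;V) = Σ p(x,y)·log₂[p(x,y)/(p(x)p(y))].
  (a,r): 0.10·log₂(0.6557) = -0.0609
  (a,s): 0.12·log₂(0.7286) = -0.0548
  (a,t): 0.39·log₂(1.3320) = 0.1613
  (b,r): 0.15·log₂(1.5385) = 0.0932
  (b,s): 0.15·log₂(1.4245) = 0.0766
  (b,t): 0.09·log₂(0.4808) = -0.0951
Sum = 0.120 bits.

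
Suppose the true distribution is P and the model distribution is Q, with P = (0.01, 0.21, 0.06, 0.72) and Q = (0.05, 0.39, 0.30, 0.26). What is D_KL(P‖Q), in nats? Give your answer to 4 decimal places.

D(P‖Q) = Σ p·ln(p/q).
  0.01·ln(0.01/0.05) = -0.01609
  0.21·ln(0.21/0.39) = -0.13000
  0.06·ln(0.06/0.30) = -0.09657
  0.72·ln(0.72/0.26) = 0.73337
D(P‖Q) = 0.4907 nats.

0.4907 nats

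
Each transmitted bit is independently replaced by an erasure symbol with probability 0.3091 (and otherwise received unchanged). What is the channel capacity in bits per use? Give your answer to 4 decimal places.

Binary erasure channel: capacity C = 1 − ε.
C = 1 − 0.3091 = 0.6909 bits per channel use.

0.6909 bits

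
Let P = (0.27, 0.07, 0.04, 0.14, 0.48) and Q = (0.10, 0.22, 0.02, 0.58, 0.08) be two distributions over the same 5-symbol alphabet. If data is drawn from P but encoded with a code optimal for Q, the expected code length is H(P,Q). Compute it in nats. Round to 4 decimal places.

H(P,Q) = −Σ p·ln q.
  −0.27·ln(0.10) = 0.62170
  −0.07·ln(0.22) = 0.10599
  −0.04·ln(0.02) = 0.15648
  −0.14·ln(0.58) = 0.07626
  −0.48·ln(0.08) = 1.21235
H(P,Q) = 2.1728 nats.

2.1728 nats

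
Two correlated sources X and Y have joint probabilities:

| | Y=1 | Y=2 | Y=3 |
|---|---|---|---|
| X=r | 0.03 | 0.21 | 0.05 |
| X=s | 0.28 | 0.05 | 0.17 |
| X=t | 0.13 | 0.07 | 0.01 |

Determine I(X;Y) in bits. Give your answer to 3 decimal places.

Marginals: p(X) = (0.2900, 0.5000, 0.2100), p(Y) = (0.4400, 0.3300, 0.2300).
I(X;Y) = Σ p(x,y)·log₂[p(x,y)/(p(x)p(y))].
  (r,1): 0.03·log₂(0.2351) = -0.0627
  (r,2): 0.21·log₂(2.1944) = 0.2381
  (r,3): 0.05·log₂(0.7496) = -0.0208
  (s,1): 0.28·log₂(1.2727) = 0.0974
  (s,2): 0.05·log₂(0.3030) = -0.0861
  (s,3): 0.17·log₂(1.4783) = 0.0959
  (t,1): 0.13·log₂(1.4069) = 0.0640
  (t,2): 0.07·log₂(1.0101) = 0.0010
  (t,3): 0.01·log₂(0.2070) = -0.0227
Sum = 0.304 bits.

0.304 bits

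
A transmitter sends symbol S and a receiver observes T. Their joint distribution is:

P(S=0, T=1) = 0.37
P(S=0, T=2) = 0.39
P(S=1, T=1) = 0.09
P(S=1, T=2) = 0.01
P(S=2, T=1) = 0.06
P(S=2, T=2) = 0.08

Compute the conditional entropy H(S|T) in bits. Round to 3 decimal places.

0.976 bits

Marginals: p(S) = (0.7600, 0.1000, 0.1400), p(T) = (0.5200, 0.4800).
H(S|T) = Σ p(T) · H(S|T=·).
  T=1: p=0.5200, H(S|T=1) = 1.1468
  T=2: p=0.4800, H(S|T=2) = 0.7906
Weighted sum = 0.976 bits.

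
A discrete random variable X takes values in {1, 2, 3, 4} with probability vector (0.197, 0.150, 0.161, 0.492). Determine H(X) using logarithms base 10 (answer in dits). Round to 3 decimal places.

0.542 dits

H(X) = −Σ p·log₁₀ p.
  −(0.197)·log₁₀(0.197) = 0.1390
  −(0.150)·log₁₀(0.150) = 0.1236
  −(0.161)·log₁₀(0.161) = 0.1277
  −(0.492)·log₁₀(0.492) = 0.1516
Sum: 0.1390 + 0.1236 + 0.1277 + 0.1516 = 0.542 dits.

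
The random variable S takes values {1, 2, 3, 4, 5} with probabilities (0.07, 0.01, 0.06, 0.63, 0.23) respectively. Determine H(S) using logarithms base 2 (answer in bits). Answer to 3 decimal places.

H(S) = −Σ p·log₂ p.
  −(0.07)·log₂(0.07) = 0.2686
  −(0.01)·log₂(0.01) = 0.0664
  −(0.06)·log₂(0.06) = 0.2435
  −(0.63)·log₂(0.63) = 0.4199
  −(0.23)·log₂(0.23) = 0.4877
Sum: 0.2686 + 0.0664 + 0.2435 + 0.4199 + 0.4877 = 1.486 bits.

1.486 bits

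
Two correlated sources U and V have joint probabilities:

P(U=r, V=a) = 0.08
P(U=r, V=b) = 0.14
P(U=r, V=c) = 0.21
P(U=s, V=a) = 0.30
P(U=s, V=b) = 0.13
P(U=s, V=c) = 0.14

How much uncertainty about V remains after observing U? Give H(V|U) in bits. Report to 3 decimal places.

Chain rule: H(V|U) = H(U,V) − H(U).
Marginals: p(U) = (0.4300, 0.5700), p(V) = (0.3800, 0.2700, 0.3500).
H(U,V) = 2.4623 bits; H(U) = 0.9858 bits.
H(V|U) = 2.4623 − 0.9858 = 1.476 bits.

1.476 bits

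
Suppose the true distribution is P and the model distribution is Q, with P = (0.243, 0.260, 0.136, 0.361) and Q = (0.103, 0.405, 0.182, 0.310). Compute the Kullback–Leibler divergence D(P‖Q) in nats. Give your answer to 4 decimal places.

D(P‖Q) = Σ p·ln(p/q).
  0.243·ln(0.243/0.103) = 0.20857
  0.260·ln(0.260/0.405) = -0.11523
  0.136·ln(0.136/0.182) = -0.03962
  0.361·ln(0.361/0.310) = 0.05498
D(P‖Q) = 0.1087 nats.

0.1087 nats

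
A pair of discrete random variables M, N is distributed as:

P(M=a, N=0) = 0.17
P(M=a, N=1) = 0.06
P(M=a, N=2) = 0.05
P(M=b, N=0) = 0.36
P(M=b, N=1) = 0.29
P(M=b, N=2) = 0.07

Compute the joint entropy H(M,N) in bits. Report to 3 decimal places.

2.211 bits

H(M,N) = −Σ p(x,y)·log₂ p(x,y) over all 6 cells.
  cell (a,0): −0.17·log₂0.17 = 0.4346
  cell (a,1): −0.06·log₂0.06 = 0.2435
  cell (a,2): −0.05·log₂0.05 = 0.2161
  cell (b,0): −0.36·log₂0.36 = 0.5306
  cell (b,1): −0.29·log₂0.29 = 0.5179
  cell (b,2): −0.07·log₂0.07 = 0.2686
Sum = 2.211 bits.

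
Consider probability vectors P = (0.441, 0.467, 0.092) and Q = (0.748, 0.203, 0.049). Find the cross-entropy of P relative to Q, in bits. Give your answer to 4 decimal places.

H(P,Q) = −Σ p·log₂ q.
  −0.441·log₂(0.748) = 0.18473
  −0.467·log₂(0.203) = 1.07431
  −0.092·log₂(0.049) = 0.40030
H(P,Q) = 1.6593 bits.

1.6593 bits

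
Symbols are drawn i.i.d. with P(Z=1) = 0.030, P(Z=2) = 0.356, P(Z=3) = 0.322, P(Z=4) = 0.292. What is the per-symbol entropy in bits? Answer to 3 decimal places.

H(Z) = −Σ p·log₂ p.
  −(0.030)·log₂(0.030) = 0.1518
  −(0.356)·log₂(0.356) = 0.5305
  −(0.322)·log₂(0.322) = 0.5264
  −(0.292)·log₂(0.292) = 0.5186
Sum: 0.1518 + 0.5305 + 0.5264 + 0.5186 = 1.727 bits.

1.727 bits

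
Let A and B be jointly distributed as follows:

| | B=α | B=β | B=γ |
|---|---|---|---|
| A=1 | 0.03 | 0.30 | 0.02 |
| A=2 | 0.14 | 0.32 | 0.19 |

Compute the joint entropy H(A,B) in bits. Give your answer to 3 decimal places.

2.164 bits

H(A,B) = −Σ p(x,y)·log₂ p(x,y) over all 6 cells.
  cell (1,α): −0.03·log₂0.03 = 0.1518
  cell (1,β): −0.30·log₂0.30 = 0.5211
  cell (1,γ): −0.02·log₂0.02 = 0.1129
  cell (2,α): −0.14·log₂0.14 = 0.3971
  cell (2,β): −0.32·log₂0.32 = 0.5260
  cell (2,γ): −0.19·log₂0.19 = 0.4552
Sum = 2.164 bits.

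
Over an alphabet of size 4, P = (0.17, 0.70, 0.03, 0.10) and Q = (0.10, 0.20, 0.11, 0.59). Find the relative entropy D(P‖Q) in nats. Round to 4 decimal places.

D(P‖Q) = Σ p·ln(p/q).
  0.17·ln(0.17/0.10) = 0.09021
  0.70·ln(0.70/0.20) = 0.87693
  0.03·ln(0.03/0.11) = -0.03898
  0.10·ln(0.10/0.59) = -0.17750
D(P‖Q) = 0.7507 nats.

0.7507 nats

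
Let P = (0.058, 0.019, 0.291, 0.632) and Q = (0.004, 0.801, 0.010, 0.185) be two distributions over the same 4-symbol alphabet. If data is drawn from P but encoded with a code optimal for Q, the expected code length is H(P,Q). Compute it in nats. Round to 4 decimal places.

H(P,Q) = −Σ p·ln q.
  −0.058·ln(0.004) = 0.32024
  −0.019·ln(0.801) = 0.00422
  −0.291·ln(0.010) = 1.34010
  −0.632·ln(0.185) = 1.06644
H(P,Q) = 2.7310 nats.

2.7310 nats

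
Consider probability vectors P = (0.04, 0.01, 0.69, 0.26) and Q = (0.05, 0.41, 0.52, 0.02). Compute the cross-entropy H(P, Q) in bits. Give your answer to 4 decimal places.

2.3041 bits

H(P,Q) = −Σ p·log₂ q.
  −0.04·log₂(0.05) = 0.17288
  −0.01·log₂(0.41) = 0.01286
  −0.69·log₂(0.52) = 0.65096
  −0.26·log₂(0.02) = 1.46740
H(P,Q) = 2.3041 bits.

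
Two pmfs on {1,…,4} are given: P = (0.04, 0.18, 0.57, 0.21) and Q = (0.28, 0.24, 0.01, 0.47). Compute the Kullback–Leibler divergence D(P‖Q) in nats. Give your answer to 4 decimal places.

D(P‖Q) = Σ p·ln(p/q).
  0.04·ln(0.04/0.28) = -0.07784
  0.18·ln(0.18/0.24) = -0.05178
  0.57·ln(0.57/0.01) = 2.30454
  0.21·ln(0.21/0.47) = -0.16918
D(P‖Q) = 2.0057 nats.

2.0057 nats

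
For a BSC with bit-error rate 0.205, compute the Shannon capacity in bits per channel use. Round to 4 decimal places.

Binary symmetric channel: C = 1 − h₂(ε) where h₂ is the binary entropy function.
h₂(0.205) = −0.205·log₂0.205 − 0.795·log₂0.795 = 0.7318.
C = 1 − 0.7318 = 0.2682 bits per channel use.

0.2682 bits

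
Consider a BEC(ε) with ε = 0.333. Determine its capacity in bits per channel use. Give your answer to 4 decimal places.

0.6670 bits

Binary erasure channel: capacity C = 1 − ε.
C = 1 − 0.333 = 0.6670 bits per channel use.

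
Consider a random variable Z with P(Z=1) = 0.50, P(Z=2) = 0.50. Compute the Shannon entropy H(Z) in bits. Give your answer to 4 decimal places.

1.0000 bits

H(Z) = −Σ p·log₂ p.
  −(0.50)·log₂(0.50) = 0.50000
  −(0.50)·log₂(0.50) = 0.50000
Sum: 0.50000 + 0.50000 = 1.0000 bits.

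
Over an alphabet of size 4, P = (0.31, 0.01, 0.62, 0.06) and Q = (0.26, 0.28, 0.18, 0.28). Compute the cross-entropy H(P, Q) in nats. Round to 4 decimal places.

H(P,Q) = −Σ p·ln q.
  −0.31·ln(0.26) = 0.41759
  −0.01·ln(0.28) = 0.01273
  −0.62·ln(0.18) = 1.06318
  −0.06·ln(0.28) = 0.07638
H(P,Q) = 1.5699 nats.

1.5699 nats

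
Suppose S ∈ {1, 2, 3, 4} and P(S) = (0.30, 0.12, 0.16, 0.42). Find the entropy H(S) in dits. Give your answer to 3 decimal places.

0.553 dits

H(S) = −Σ p·log₁₀ p.
  −(0.30)·log₁₀(0.30) = 0.1569
  −(0.12)·log₁₀(0.12) = 0.1105
  −(0.16)·log₁₀(0.16) = 0.1273
  −(0.42)·log₁₀(0.42) = 0.1582
Sum: 0.1569 + 0.1105 + 0.1273 + 0.1582 = 0.553 dits.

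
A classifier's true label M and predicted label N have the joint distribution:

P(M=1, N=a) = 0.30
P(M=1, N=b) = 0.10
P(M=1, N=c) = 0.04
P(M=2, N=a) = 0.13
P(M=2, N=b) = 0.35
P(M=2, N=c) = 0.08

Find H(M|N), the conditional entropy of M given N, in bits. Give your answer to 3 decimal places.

0.834 bits

Marginals: p(M) = (0.4400, 0.5600), p(N) = (0.4300, 0.4500, 0.1200).
H(M|N) = Σ p(N) · H(M|N=·).
  N=a: p=0.4300, H(M|N=a) = 0.8841
  N=b: p=0.4500, H(M|N=b) = 0.7642
  N=c: p=0.1200, H(M|N=c) = 0.9183
Weighted sum = 0.834 bits.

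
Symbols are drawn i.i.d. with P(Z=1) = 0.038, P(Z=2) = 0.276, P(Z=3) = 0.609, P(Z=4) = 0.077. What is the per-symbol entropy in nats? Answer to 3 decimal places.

H(Z) = −Σ p·ln p.
  −(0.038)·ln(0.038) = 0.1243
  −(0.276)·ln(0.276) = 0.3553
  −(0.609)·ln(0.609) = 0.3020
  −(0.077)·ln(0.077) = 0.1974
Sum: 0.1243 + 0.3553 + 0.3020 + 0.1974 = 0.979 nats.

0.979 nats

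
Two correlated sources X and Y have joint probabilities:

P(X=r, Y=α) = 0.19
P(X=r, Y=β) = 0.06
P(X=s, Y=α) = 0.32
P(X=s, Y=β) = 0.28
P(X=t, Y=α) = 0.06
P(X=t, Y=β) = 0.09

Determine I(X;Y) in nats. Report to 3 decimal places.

Marginals: p(X) = (0.2500, 0.6000, 0.1500), p(Y) = (0.5700, 0.4300).
I(X;Y) = Σ p(x,y)·ln[p(x,y)/(p(x)p(y))].
  (r,α): 0.19·ln(1.3333) = 0.0547
  (r,β): 0.06·ln(0.5581) = -0.0350
  (s,α): 0.32·ln(0.9357) = -0.0213
  (s,β): 0.28·ln(1.0853) = 0.0229
  (t,α): 0.06·ln(0.7018) = -0.0213
  (t,β): 0.09·ln(1.3953) = 0.0300
Sum = 0.030 nats.

0.030 nats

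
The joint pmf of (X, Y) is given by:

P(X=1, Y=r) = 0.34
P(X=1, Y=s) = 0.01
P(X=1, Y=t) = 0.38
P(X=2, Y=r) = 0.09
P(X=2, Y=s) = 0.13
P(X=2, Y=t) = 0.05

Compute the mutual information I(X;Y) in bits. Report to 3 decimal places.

Marginals: p(X) = (0.7300, 0.2700), p(Y) = (0.4300, 0.1400, 0.4300).
I(X;Y) = Σ p(x,y)·log₂[p(x,y)/(p(x)p(y))].
  (1,r): 0.34·log₂(1.0831) = 0.0392
  (1,s): 0.01·log₂(0.0978) = -0.0335
  (1,t): 0.38·log₂(1.2106) = 0.1048
  (2,r): 0.09·log₂(0.7752) = -0.0331
  (2,s): 0.13·log₂(3.4392) = 0.2317
  (2,t): 0.05·log₂(0.4307) = -0.0608
Sum = 0.248 bits.

0.248 bits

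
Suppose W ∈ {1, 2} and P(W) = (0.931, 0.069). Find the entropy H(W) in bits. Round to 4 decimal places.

H(W) = −Σ p·log₂ p.
  −(0.931)·log₂(0.931) = 0.09603
  −(0.069)·log₂(0.069) = 0.26615
Sum: 0.09603 + 0.26615 = 0.3622 bits.

0.3622 bits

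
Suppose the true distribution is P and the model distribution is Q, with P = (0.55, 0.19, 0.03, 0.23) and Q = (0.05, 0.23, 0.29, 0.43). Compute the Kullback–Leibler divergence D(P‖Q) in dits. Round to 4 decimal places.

0.4649 dits

D(P‖Q) = Σ p·log₁₀(p/q).
  0.55·log₁₀(0.55/0.05) = 0.57277
  0.19·log₁₀(0.19/0.23) = -0.01577
  0.03·log₁₀(0.03/0.29) = -0.02956
  0.23·log₁₀(0.23/0.43) = -0.06250
D(P‖Q) = 0.4649 dits.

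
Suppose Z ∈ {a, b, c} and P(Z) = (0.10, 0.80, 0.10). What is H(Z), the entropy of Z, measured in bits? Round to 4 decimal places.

H(Z) = −Σ p·log₂ p.
  −(0.10)·log₂(0.10) = 0.33219
  −(0.80)·log₂(0.80) = 0.25754
  −(0.10)·log₂(0.10) = 0.33219
Sum: 0.33219 + 0.25754 + 0.33219 = 0.9219 bits.

0.9219 bits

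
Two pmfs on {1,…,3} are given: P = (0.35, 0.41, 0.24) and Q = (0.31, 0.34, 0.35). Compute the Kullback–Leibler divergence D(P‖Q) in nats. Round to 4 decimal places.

0.0287 nats

D(P‖Q) = Σ p·ln(p/q).
  0.35·ln(0.35/0.31) = 0.04248
  0.41·ln(0.41/0.34) = 0.07676
  0.24·ln(0.24/0.35) = -0.09055
D(P‖Q) = 0.0287 nats.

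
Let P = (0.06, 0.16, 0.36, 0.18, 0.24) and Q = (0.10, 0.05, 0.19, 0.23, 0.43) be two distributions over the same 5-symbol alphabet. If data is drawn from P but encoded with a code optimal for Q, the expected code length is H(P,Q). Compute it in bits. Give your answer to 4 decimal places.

2.4272 bits

H(P,Q) = −Σ p·log₂ q.
  −0.06·log₂(0.10) = 0.19932
  −0.16·log₂(0.05) = 0.69151
  −0.36·log₂(0.19) = 0.86253
  −0.18·log₂(0.23) = 0.38165
  −0.24·log₂(0.43) = 0.29222
H(P,Q) = 2.4272 bits.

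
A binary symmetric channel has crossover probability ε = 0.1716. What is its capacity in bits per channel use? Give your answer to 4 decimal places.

Binary symmetric channel: C = 1 − h₂(ε) where h₂ is the binary entropy function.
h₂(0.1716) = −0.1716·log₂0.1716 − 0.8284·log₂0.8284 = 0.6614.
C = 1 − 0.6614 = 0.3386 bits per channel use.

0.3386 bits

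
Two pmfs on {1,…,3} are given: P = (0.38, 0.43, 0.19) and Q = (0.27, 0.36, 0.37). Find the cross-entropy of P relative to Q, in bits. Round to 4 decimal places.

H(P,Q) = −Σ p·log₂ q.
  −0.38·log₂(0.27) = 0.71781
  −0.43·log₂(0.36) = 0.63379
  −0.19·log₂(0.37) = 0.27254
H(P,Q) = 1.6241 bits.

1.6241 bits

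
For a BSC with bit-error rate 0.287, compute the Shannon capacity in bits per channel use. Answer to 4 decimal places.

Binary symmetric channel: C = 1 − h₂(ε) where h₂ is the binary entropy function.
h₂(0.287) = −0.287·log₂0.287 − 0.713·log₂0.713 = 0.8648.
C = 1 − 0.8648 = 0.1352 bits per channel use.

0.1352 bits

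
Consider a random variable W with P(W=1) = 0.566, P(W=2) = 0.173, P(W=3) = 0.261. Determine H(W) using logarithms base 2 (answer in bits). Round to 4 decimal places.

H(W) = −Σ p·log₂ p.
  −(0.566)·log₂(0.566) = 0.46476
  −(0.173)·log₂(0.173) = 0.43789
  −(0.261)·log₂(0.261) = 0.50579
Sum: 0.46476 + 0.43789 + 0.50579 = 1.4084 bits.

1.4084 bits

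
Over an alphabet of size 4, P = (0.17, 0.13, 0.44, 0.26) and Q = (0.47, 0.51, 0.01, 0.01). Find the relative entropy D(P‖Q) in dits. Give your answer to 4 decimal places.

D(P‖Q) = Σ p·log₁₀(p/q).
  0.17·log₁₀(0.17/0.47) = -0.07508
  0.13·log₁₀(0.13/0.51) = -0.07717
  0.44·log₁₀(0.44/0.01) = 0.72312
  0.26·log₁₀(0.26/0.01) = 0.36789
D(P‖Q) = 0.9388 dits.

0.9388 dits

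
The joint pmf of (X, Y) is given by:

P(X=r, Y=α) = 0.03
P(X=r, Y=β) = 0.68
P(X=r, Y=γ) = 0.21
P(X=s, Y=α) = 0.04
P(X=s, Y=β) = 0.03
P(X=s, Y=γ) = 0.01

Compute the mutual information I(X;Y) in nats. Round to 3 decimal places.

0.066 nats

Marginals: p(X) = (0.9200, 0.0800), p(Y) = (0.0700, 0.7100, 0.2200).
I(X;Y) = H(X) + H(Y) − H(X,Y).
H(X) = 0.2788, H(Y) = 0.7624, H(X,Y) = 0.9752.
I(X;Y) = 0.2788 + 0.7624 − 0.9752 = 0.066 nats.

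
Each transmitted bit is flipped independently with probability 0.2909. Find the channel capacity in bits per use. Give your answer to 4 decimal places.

0.1301 bits

Binary symmetric channel: C = 1 − h₂(ε) where h₂ is the binary entropy function.
h₂(0.2909) = −0.2909·log₂0.2909 − 0.7091·log₂0.7091 = 0.8699.
C = 1 − 0.8699 = 0.1301 bits per channel use.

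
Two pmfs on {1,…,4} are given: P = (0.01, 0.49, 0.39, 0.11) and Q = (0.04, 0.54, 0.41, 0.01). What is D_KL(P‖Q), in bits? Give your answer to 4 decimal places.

D(P‖Q) = Σ p·log₂(p/q).
  0.01·log₂(0.01/0.04) = -0.02000
  0.49·log₂(0.49/0.54) = -0.06869
  0.39·log₂(0.39/0.41) = -0.02814
  0.11·log₂(0.11/0.01) = 0.38054
D(P‖Q) = 0.2637 bits.

0.2637 bits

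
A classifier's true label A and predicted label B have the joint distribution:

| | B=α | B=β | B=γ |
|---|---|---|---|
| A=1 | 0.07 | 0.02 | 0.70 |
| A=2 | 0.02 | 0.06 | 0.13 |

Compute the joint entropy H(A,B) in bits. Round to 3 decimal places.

H(A,B) = −Σ p(x,y)·log₂ p(x,y) over all 6 cells.
  cell (1,α): −0.07·log₂0.07 = 0.2686
  cell (1,β): −0.02·log₂0.02 = 0.1129
  cell (1,γ): −0.70·log₂0.70 = 0.3602
  cell (2,α): −0.02·log₂0.02 = 0.1129
  cell (2,β): −0.06·log₂0.06 = 0.2435
  cell (2,γ): −0.13·log₂0.13 = 0.3826
Sum = 1.481 bits.

1.481 bits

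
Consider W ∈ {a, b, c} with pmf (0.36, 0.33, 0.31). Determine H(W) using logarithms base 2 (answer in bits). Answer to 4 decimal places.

H(W) = −Σ p·log₂ p.
  −(0.36)·log₂(0.36) = 0.53062
  −(0.33)·log₂(0.33) = 0.52782
  −(0.31)·log₂(0.31) = 0.52379
Sum: 0.53062 + 0.52782 + 0.52379 = 1.5822 bits.

1.5822 bits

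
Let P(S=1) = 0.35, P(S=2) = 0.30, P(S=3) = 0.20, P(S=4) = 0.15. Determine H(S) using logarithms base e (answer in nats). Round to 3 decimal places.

1.335 nats

H(S) = −Σ p·ln p.
  −(0.35)·ln(0.35) = 0.3674
  −(0.30)·ln(0.30) = 0.3612
  −(0.20)·ln(0.20) = 0.3219
  −(0.15)·ln(0.15) = 0.2846
Sum: 0.3674 + 0.3612 + 0.3219 + 0.2846 = 1.335 nats.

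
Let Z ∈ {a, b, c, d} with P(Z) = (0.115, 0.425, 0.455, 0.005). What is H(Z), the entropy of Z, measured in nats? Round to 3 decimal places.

0.997 nats

H(Z) = −Σ p·ln p.
  −(0.115)·ln(0.115) = 0.2487
  −(0.425)·ln(0.425) = 0.3637
  −(0.455)·ln(0.455) = 0.3583
  −(0.005)·ln(0.005) = 0.0265
Sum: 0.2487 + 0.3637 + 0.3583 + 0.0265 = 0.997 nats.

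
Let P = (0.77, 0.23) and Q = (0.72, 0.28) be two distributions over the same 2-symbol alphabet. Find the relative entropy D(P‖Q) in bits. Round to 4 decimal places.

0.0093 bits

D(P‖Q) = Σ p·log₂(p/q).
  0.77·log₂(0.77/0.72) = 0.07458
  0.23·log₂(0.23/0.28) = -0.06527
D(P‖Q) = 0.0093 bits.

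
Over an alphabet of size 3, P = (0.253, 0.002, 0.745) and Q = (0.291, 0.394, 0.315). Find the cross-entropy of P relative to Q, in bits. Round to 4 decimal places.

H(P,Q) = −Σ p·log₂ q.
  −0.253·log₂(0.291) = 0.45057
  −0.002·log₂(0.394) = 0.00269
  −0.745·log₂(0.315) = 1.24160
H(P,Q) = 1.6949 bits.

1.6949 bits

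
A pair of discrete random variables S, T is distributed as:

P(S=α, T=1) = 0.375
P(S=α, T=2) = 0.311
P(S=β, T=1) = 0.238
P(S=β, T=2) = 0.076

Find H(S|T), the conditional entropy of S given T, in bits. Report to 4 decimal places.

Marginals: p(S) = (0.6860, 0.3140), p(T) = (0.6130, 0.3870).
H(S|T) = Σ p(T) · H(S|T=·).
  T=1: p=0.6130, H(S|T=1) = 0.9637
  T=2: p=0.3870, H(S|T=2) = 0.7146
Weighted sum = 0.8673 bits.

0.8673 bits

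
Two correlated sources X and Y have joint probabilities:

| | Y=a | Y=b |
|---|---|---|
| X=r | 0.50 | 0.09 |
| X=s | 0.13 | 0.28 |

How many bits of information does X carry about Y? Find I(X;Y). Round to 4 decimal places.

Marginals: p(X) = (0.5900, 0.4100), p(Y) = (0.6300, 0.3700).
I(X;Y) = Σ p(x,y)·log₂[p(x,y)/(p(x)p(y))].
  (r,a): 0.50·log₂(1.3452) = 0.21389
  (r,b): 0.09·log₂(0.4123) = -0.11505
  (s,a): 0.13·log₂(0.5033) = -0.12877
  (s,b): 0.28·log₂(1.8457) = 0.24758
Sum = 0.2177 bits.

0.2177 bits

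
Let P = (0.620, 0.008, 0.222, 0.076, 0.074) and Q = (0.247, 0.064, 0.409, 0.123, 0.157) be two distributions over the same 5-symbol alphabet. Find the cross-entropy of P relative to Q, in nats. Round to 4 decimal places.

1.3837 nats

H(P,Q) = −Σ p·ln q.
  −0.620·ln(0.247) = 0.86699
  −0.008·ln(0.064) = 0.02199
  −0.222·ln(0.409) = 0.19848
  −0.076·ln(0.123) = 0.15926
  −0.074·ln(0.157) = 0.13701
H(P,Q) = 1.3837 nats.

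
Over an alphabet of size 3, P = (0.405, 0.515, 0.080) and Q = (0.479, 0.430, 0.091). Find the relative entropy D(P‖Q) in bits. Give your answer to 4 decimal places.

D(P‖Q) = Σ p·log₂(p/q).
  0.405·log₂(0.405/0.479) = -0.09805
  0.515·log₂(0.515/0.430) = 0.13402
  0.080·log₂(0.080/0.091) = -0.01487
D(P‖Q) = 0.0211 bits.

0.0211 bits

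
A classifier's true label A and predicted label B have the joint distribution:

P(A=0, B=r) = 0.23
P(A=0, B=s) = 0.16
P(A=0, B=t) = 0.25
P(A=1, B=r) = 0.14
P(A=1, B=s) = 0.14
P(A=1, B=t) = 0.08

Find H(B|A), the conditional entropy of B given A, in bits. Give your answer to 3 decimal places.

1.554 bits

Chain rule: H(B|A) = H(A,B) − H(A).
Marginals: p(A) = (0.6400, 0.3600), p(B) = (0.3700, 0.3000, 0.3300).
H(A,B) = 2.4964 bits; H(A) = 0.9427 bits.
H(B|A) = 2.4964 − 0.9427 = 1.554 bits.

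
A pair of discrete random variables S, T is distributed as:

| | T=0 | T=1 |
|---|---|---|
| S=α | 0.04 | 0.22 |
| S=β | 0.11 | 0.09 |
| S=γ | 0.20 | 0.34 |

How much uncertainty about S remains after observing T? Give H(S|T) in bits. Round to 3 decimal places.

1.389 bits

Marginals: p(S) = (0.2600, 0.2000, 0.5400), p(T) = (0.3500, 0.6500).
H(S|T) = Σ p(T) · H(S|T=·).
  T=0: p=0.3500, H(S|T=0) = 1.3438
  T=1: p=0.6500, H(S|T=1) = 1.4130
Weighted sum = 1.389 bits.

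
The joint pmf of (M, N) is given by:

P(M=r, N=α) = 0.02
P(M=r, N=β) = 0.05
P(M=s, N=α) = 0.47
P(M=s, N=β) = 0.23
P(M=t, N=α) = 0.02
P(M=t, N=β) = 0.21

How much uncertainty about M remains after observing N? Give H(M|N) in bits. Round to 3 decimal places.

0.915 bits

Marginals: p(M) = (0.0700, 0.7000, 0.2300), p(N) = (0.5100, 0.4900).
H(M|N) = Σ p(N) · H(M|N=·).
  N=α: p=0.5100, H(M|N=α) = 0.4751
  N=β: p=0.4900, H(M|N=β) = 1.3721
Weighted sum = 0.915 bits.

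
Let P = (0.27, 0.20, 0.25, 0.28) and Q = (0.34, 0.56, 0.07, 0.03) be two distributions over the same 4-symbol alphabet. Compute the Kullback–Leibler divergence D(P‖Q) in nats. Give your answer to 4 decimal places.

0.6755 nats

D(P‖Q) = Σ p·ln(p/q).
  0.27·ln(0.27/0.34) = -0.06224
  0.20·ln(0.20/0.56) = -0.20592
  0.25·ln(0.25/0.07) = 0.31824
  0.28·ln(0.28/0.03) = 0.62541
D(P‖Q) = 0.6755 nats.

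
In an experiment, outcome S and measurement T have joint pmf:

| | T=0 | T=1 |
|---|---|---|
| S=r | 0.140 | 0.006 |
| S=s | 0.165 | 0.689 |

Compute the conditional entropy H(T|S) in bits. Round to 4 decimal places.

Chain rule: H(T|S) = H(S,T) − H(S).
Marginals: p(S) = (0.1460, 0.8540), p(T) = (0.3050, 0.6950).
H(S,T) = 1.2406 bits; H(S) = 0.5997 bits.
H(T|S) = 1.2406 − 0.5997 = 0.6409 bits.

0.6409 bits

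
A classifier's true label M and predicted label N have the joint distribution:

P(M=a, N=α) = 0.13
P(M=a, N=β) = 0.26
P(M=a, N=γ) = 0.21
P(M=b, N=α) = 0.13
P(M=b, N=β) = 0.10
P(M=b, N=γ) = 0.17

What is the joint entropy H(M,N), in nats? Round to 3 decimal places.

1.740 nats

H(M,N) = −Σ p(x,y)·ln p(x,y) over all 6 cells.
  cell (a,α): −0.13·ln0.13 = 0.2652
  cell (a,β): −0.26·ln0.26 = 0.3502
  cell (a,γ): −0.21·ln0.21 = 0.3277
  cell (b,α): −0.13·ln0.13 = 0.2652
  cell (b,β): −0.10·ln0.10 = 0.2303
  cell (b,γ): −0.17·ln0.17 = 0.3012
Sum = 1.740 nats.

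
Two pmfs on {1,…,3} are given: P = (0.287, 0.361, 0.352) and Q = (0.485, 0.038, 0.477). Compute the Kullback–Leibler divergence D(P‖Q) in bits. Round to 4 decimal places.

0.8009 bits

D(P‖Q) = Σ p·log₂(p/q).
  0.287·log₂(0.287/0.485) = -0.21724
  0.361·log₂(0.361/0.038) = 1.17250
  0.352·log₂(0.352/0.477) = -0.15432
D(P‖Q) = 0.8009 bits.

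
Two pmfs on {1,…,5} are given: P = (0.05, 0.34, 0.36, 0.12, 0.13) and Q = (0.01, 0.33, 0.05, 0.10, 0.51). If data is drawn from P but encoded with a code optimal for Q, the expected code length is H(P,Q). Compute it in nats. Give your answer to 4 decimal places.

H(P,Q) = −Σ p·ln q.
  −0.05·ln(0.01) = 0.23026
  −0.34·ln(0.33) = 0.37695
  −0.36·ln(0.05) = 1.07846
  −0.12·ln(0.10) = 0.27631
  −0.13·ln(0.51) = 0.08753
H(P,Q) = 2.0495 nats.

2.0495 nats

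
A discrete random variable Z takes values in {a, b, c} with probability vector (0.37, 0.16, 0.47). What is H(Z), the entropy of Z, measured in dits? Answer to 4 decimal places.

0.4412 dits

H(Z) = −Σ p·log₁₀ p.
  −(0.37)·log₁₀(0.37) = 0.15977
  −(0.16)·log₁₀(0.16) = 0.12734
  −(0.47)·log₁₀(0.47) = 0.15411
Sum: 0.15977 + 0.12734 + 0.15411 = 0.4412 dits.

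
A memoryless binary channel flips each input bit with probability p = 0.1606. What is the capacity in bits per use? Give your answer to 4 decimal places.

Binary symmetric channel: C = 1 − h₂(ε) where h₂ is the binary entropy function.
h₂(0.1606) = −0.1606·log₂0.1606 − 0.8394·log₂0.8394 = 0.6357.
C = 1 − 0.6357 = 0.3643 bits per channel use.

0.3643 bits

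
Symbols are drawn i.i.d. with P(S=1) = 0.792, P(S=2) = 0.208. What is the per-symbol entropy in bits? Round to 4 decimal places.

H(S) = −Σ p·log₂ p.
  −(0.792)·log₂(0.792) = 0.26645
  −(0.208)·log₂(0.208) = 0.47119
Sum: 0.26645 + 0.47119 = 0.7376 bits.

0.7376 bits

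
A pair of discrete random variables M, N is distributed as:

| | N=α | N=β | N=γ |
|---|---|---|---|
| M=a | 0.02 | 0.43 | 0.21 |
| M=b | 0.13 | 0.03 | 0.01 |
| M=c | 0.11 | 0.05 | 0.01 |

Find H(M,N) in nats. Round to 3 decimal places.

1.624 nats

H(M,N) = −Σ p(x,y)·ln p(x,y) over all 9 cells.
  cell (a,α): −0.02·ln0.02 = 0.0782
  cell (a,β): −0.43·ln0.43 = 0.3629
  cell (a,γ): −0.21·ln0.21 = 0.3277
  cell (b,α): −0.13·ln0.13 = 0.2652
  cell (b,β): −0.03·ln0.03 = 0.1052
  cell (b,γ): −0.01·ln0.01 = 0.0461
  cell (c,α): −0.11·ln0.11 = 0.2428
  cell (c,β): −0.05·ln0.05 = 0.1498
  cell (c,γ): −0.01·ln0.01 = 0.0461
Sum = 1.624 nats.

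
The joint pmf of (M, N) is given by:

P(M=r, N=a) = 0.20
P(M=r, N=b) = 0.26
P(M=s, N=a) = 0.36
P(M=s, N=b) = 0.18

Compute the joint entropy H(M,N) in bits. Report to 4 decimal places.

H(M,N) = −Σ p(x,y)·log₂ p(x,y) over all 4 cells.
  cell (r,a): −0.20·log₂0.20 = 0.46439
  cell (r,b): −0.26·log₂0.26 = 0.50529
  cell (s,a): −0.36·log₂0.36 = 0.53062
  cell (s,b): −0.18·log₂0.18 = 0.44531
Sum = 1.9456 bits.

1.9456 bits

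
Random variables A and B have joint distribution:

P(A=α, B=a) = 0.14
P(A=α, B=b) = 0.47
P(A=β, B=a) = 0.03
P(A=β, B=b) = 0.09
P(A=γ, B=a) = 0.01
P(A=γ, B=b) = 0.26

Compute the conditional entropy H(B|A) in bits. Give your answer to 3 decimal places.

0.633 bits

Marginals: p(A) = (0.6100, 0.1200, 0.2700), p(B) = (0.1800, 0.8200).
H(B|A) = Σ p(A) · H(B|A=·).
  A=α: p=0.6100, H(B|A=α) = 0.7772
  A=β: p=0.1200, H(B|A=β) = 0.8113
  A=γ: p=0.2700, H(B|A=γ) = 0.2285
Weighted sum = 0.633 bits.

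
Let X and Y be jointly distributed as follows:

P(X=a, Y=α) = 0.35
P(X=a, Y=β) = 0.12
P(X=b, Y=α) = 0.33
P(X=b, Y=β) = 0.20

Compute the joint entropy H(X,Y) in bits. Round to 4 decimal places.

1.8894 bits

H(X,Y) = −Σ p(x,y)·log₂ p(x,y) over all 4 cells.
  cell (a,α): −0.35·log₂0.35 = 0.53010
  cell (a,β): −0.12·log₂0.12 = 0.36707
  cell (b,α): −0.33·log₂0.33 = 0.52782
  cell (b,β): −0.20·log₂0.20 = 0.46439
Sum = 1.8894 bits.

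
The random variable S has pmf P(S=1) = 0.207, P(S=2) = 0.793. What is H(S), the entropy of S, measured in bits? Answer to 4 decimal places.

0.7357 bits

H(S) = −Σ p·log₂ p.
  −(0.207)·log₂(0.207) = 0.47037
  −(0.793)·log₂(0.793) = 0.26534
Sum: 0.47037 + 0.26534 = 0.7357 bits.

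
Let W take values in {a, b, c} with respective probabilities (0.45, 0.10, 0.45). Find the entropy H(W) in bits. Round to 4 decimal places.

H(W) = −Σ p·log₂ p.
  −(0.45)·log₂(0.45) = 0.51840
  −(0.10)·log₂(0.10) = 0.33219
  −(0.45)·log₂(0.45) = 0.51840
Sum: 0.51840 + 0.33219 + 0.51840 = 1.3690 bits.

1.3690 bits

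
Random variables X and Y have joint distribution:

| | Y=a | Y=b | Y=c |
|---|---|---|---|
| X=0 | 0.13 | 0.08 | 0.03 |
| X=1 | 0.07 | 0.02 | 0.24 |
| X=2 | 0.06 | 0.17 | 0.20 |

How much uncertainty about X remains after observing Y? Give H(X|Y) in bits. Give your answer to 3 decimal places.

1.317 bits

Marginals: p(X) = (0.2400, 0.3300, 0.4300), p(Y) = (0.2600, 0.2700, 0.4700).
H(X|Y) = Σ p(Y) · H(X|Y=·).
  Y=a: p=0.2600, H(X|Y=a) = 1.4979
  Y=b: p=0.2700, H(X|Y=b) = 1.2183
  Y=c: p=0.4700, H(X|Y=c) = 1.2730
Weighted sum = 1.317 bits.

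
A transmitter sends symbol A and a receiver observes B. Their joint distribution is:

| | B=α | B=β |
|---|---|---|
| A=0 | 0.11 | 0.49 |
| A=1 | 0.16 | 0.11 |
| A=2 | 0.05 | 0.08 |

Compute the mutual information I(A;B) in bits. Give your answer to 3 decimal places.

Marginals: p(A) = (0.6000, 0.2700, 0.1300), p(B) = (0.3200, 0.6800).
I(A;B) = Σ p(x,y)·log₂[p(x,y)/(p(x)p(y))].
  (0,α): 0.11·log₂(0.5729) = -0.0884
  (0,β): 0.49·log₂(1.2010) = 0.1295
  (1,α): 0.16·log₂(1.8519) = 0.1422
  (1,β): 0.11·log₂(0.5991) = -0.0813
  (2,α): 0.05·log₂(1.2019) = 0.0133
  (2,β): 0.08·log₂(0.9050) = -0.0115
Sum = 0.104 bits.

0.104 bits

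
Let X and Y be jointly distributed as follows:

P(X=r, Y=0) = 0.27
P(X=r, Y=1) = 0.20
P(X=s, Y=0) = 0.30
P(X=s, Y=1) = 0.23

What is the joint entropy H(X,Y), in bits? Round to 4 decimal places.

1.9832 bits

H(X,Y) = −Σ p(x,y)·log₂ p(x,y) over all 4 cells.
  cell (r,0): −0.27·log₂0.27 = 0.51002
  cell (r,1): −0.20·log₂0.20 = 0.46439
  cell (s,0): −0.30·log₂0.30 = 0.52109
  cell (s,1): −0.23·log₂0.23 = 0.48767
Sum = 1.9832 bits.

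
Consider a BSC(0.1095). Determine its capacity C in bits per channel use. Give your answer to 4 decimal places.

0.5016 bits

Binary symmetric channel: C = 1 − h₂(ε) where h₂ is the binary entropy function.
h₂(0.1095) = −0.1095·log₂0.1095 − 0.8905·log₂0.8905 = 0.4984.
C = 1 − 0.4984 = 0.5016 bits per channel use.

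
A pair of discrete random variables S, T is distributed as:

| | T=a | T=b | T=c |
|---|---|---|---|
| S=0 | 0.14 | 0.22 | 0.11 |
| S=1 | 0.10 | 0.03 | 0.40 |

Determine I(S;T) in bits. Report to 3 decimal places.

0.246 bits

Marginals: p(S) = (0.4700, 0.5300), p(T) = (0.2400, 0.2500, 0.5100).
I(S;T) = Σ p(x,y)·log₂[p(x,y)/(p(x)p(y))].
  (0,a): 0.14·log₂(1.2411) = 0.0436
  (0,b): 0.22·log₂(1.8723) = 0.1991
  (0,c): 0.11·log₂(0.4589) = -0.1236
  (1,a): 0.10·log₂(0.7862) = -0.0347
  (1,b): 0.03·log₂(0.2264) = -0.0643
  (1,c): 0.40·log₂(1.4798) = 0.2262
Sum = 0.246 bits.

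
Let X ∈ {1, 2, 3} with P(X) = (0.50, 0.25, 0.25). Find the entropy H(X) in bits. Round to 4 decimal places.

H(X) = −Σ p·log₂ p.
  −(0.50)·log₂(0.50) = 0.50000
  −(0.25)·log₂(0.25) = 0.50000
  −(0.25)·log₂(0.25) = 0.50000
Sum: 0.50000 + 0.50000 + 0.50000 = 1.5000 bits.

1.5000 bits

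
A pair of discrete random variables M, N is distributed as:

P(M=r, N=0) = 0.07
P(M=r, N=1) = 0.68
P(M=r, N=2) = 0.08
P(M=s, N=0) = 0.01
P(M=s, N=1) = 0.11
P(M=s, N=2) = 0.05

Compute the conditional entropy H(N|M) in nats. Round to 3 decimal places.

0.633 nats

Chain rule: H(N|M) = H(M,N) − H(M).
Marginals: p(M) = (0.8300, 0.1700), p(N) = (0.0800, 0.7900, 0.1300).
H(M,N) = 1.0891 nats; H(M) = 0.4559 nats.
H(N|M) = 1.0891 − 0.4559 = 0.633 nats.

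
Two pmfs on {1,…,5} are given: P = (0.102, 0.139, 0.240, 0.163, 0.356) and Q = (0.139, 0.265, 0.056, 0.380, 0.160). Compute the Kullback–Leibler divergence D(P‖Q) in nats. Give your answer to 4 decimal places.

0.3748 nats

D(P‖Q) = Σ p·ln(p/q).
  0.102·ln(0.102/0.139) = -0.03157
  0.139·ln(0.139/0.265) = -0.08969
  0.240·ln(0.240/0.056) = 0.34927
  0.163·ln(0.163/0.380) = -0.13797
  0.356·ln(0.356/0.160) = 0.28471
D(P‖Q) = 0.3748 nats.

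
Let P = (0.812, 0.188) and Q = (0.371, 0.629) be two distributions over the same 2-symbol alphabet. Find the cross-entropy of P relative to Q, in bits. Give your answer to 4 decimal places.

1.2873 bits

H(P,Q) = −Σ p·log₂ q.
  −0.812·log₂(0.371) = 1.16157
  −0.188·log₂(0.629) = 0.12575
H(P,Q) = 1.2873 bits.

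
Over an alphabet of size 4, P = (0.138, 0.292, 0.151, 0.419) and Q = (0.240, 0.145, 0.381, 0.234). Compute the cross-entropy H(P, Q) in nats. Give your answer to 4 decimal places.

1.5151 nats

H(P,Q) = −Σ p·ln q.
  −0.138·ln(0.240) = 0.19694
  −0.292·ln(0.145) = 0.56386
  −0.151·ln(0.381) = 0.14571
  −0.419·ln(0.234) = 0.60857
H(P,Q) = 1.5151 nats.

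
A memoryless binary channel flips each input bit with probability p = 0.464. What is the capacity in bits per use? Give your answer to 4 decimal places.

0.0037 bits

Binary symmetric channel: C = 1 − h₂(ε) where h₂ is the binary entropy function.
h₂(0.464) = −0.464·log₂0.464 − 0.536·log₂0.536 = 0.9963.
C = 1 − 0.9963 = 0.0037 bits per channel use.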